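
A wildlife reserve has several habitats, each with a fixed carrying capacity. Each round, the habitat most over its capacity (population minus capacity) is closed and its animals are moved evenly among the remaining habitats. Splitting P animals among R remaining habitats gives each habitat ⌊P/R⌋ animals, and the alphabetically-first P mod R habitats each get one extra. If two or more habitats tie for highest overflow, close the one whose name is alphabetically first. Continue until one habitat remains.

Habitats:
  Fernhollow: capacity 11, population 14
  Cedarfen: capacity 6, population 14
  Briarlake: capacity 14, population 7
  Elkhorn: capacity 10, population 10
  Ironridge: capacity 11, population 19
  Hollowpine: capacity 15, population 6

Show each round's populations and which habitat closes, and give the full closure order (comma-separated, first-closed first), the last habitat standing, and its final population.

Closure order: Cedarfen, Ironridge, Fernhollow, Elkhorn, Briarlake
Last habitat: Hollowpine with 70 animals

Round 1: Briarlake=7 Cedarfen=14 Elkhorn=10 Fernhollow=14 Hollowpine=6 Ironridge=19 → close Cedarfen (overflow 8)
  14÷5 = 2 each, +1 to first 4
Round 2: Briarlake=10 Elkhorn=13 Fernhollow=17 Hollowpine=9 Ironridge=21 → close Ironridge (overflow 10)
  21÷4 = 5 each, +1 to first 1
Round 3: Briarlake=16 Elkhorn=18 Fernhollow=22 Hollowpine=14 → close Fernhollow (overflow 11)
  22÷3 = 7 each, +1 to first 1
Round 4: Briarlake=24 Elkhorn=25 Hollowpine=21 → close Elkhorn (overflow 15)
  25÷2 = 12 each, +1 to first 1
Round 5: Briarlake=37 Hollowpine=33 → close Briarlake (overflow 23)
  37÷1 = 37 each, +1 to first 0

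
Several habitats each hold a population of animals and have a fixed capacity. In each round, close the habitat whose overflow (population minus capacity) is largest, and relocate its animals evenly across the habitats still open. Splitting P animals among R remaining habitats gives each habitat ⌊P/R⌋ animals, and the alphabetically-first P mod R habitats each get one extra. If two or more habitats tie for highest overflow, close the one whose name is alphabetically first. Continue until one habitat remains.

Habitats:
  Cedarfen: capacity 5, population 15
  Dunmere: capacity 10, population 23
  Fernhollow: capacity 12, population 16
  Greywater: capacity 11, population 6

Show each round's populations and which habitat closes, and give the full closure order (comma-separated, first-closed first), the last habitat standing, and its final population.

Round 1: Cedarfen=15 Dunmere=23 Fernhollow=16 Greywater=6 → close Dunmere (overflow 13)
  23÷3 = 7 each, +1 to first 2
Round 2: Cedarfen=23 Fernhollow=24 Greywater=13 → close Cedarfen (overflow 18)
  23÷2 = 11 each, +1 to first 1
Round 3: Fernhollow=36 Greywater=24 → close Fernhollow (overflow 24)
  36÷1 = 36 each, +1 to first 0

Closure order: Dunmere, Cedarfen, Fernhollow
Last habitat: Greywater with 60 animals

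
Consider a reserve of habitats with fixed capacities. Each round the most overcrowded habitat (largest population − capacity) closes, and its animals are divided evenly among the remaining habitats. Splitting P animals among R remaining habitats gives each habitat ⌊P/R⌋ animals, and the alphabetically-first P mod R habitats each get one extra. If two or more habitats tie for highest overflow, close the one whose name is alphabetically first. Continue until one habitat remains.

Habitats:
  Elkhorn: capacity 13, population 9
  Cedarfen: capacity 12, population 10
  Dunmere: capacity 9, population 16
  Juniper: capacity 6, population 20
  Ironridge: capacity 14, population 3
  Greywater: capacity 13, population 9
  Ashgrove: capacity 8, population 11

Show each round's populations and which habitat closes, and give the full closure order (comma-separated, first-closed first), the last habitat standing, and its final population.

Round 1: Ashgrove=11 Cedarfen=10 Dunmere=16 Elkhorn=9 Greywater=9 Ironridge=3 Juniper=20 → close Juniper (overflow 14)
  20÷6 = 3 each, +1 to first 2
Round 2: Ashgrove=15 Cedarfen=14 Dunmere=19 Elkhorn=12 Greywater=12 Ironridge=6 → close Dunmere (overflow 10)
  19÷5 = 3 each, +1 to first 4
Round 3: Ashgrove=19 Cedarfen=18 Elkhorn=16 Greywater=16 Ironridge=9 → close Ashgrove (overflow 11)
  19÷4 = 4 each, +1 to first 3
Round 4: Cedarfen=23 Elkhorn=21 Greywater=21 Ironridge=13 → close Cedarfen (overflow 11)
  23÷3 = 7 each, +1 to first 2
Round 5: Elkhorn=29 Greywater=29 Ironridge=20 → close Elkhorn (overflow 16)
  29÷2 = 14 each, +1 to first 1
Round 6: Greywater=44 Ironridge=34 → close Greywater (overflow 31)
  44÷1 = 44 each, +1 to first 0

Closure order: Juniper, Dunmere, Ashgrove, Cedarfen, Elkhorn, Greywater
Last habitat: Ironridge with 78 animals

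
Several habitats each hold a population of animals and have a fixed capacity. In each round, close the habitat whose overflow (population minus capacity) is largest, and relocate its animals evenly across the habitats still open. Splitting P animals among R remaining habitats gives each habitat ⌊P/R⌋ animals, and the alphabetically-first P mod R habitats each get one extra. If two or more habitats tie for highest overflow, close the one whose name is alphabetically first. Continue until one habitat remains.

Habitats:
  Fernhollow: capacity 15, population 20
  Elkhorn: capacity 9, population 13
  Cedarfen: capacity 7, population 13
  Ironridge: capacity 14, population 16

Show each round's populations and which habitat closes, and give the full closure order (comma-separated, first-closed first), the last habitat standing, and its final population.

Closure order: Cedarfen, Elkhorn, Fernhollow
Last habitat: Ironridge with 62 animals

Round 1: Cedarfen=13 Elkhorn=13 Fernhollow=20 Ironridge=16 → close Cedarfen (overflow 6)
  13÷3 = 4 each, +1 to first 1
Round 2: Elkhorn=18 Fernhollow=24 Ironridge=20 → close Elkhorn (overflow 9)
  18÷2 = 9 each, +1 to first 0
Round 3: Fernhollow=33 Ironridge=29 → close Fernhollow (overflow 18)
  33÷1 = 33 each, +1 to first 0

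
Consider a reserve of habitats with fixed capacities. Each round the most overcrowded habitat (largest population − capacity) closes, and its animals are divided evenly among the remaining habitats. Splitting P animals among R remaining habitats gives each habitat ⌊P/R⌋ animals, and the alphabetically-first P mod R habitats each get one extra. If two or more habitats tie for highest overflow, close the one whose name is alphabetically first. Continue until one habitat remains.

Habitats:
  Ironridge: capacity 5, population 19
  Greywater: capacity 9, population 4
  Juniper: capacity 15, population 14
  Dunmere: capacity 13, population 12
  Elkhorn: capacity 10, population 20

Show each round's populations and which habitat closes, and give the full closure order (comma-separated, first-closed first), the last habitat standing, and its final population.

Closure order: Ironridge, Elkhorn, Dunmere, Juniper
Last habitat: Greywater with 69 animals

Round 1: Dunmere=12 Elkhorn=20 Greywater=4 Ironridge=19 Juniper=14 → close Ironridge (overflow 14)
  19÷4 = 4 each, +1 to first 3
Round 2: Dunmere=17 Elkhorn=25 Greywater=9 Juniper=18 → close Elkhorn (overflow 15)
  25÷3 = 8 each, +1 to first 1
Round 3: Dunmere=26 Greywater=17 Juniper=26 → close Dunmere (overflow 13)
  26÷2 = 13 each, +1 to first 0
Round 4: Greywater=30 Juniper=39 → close Juniper (overflow 24)
  39÷1 = 39 each, +1 to first 0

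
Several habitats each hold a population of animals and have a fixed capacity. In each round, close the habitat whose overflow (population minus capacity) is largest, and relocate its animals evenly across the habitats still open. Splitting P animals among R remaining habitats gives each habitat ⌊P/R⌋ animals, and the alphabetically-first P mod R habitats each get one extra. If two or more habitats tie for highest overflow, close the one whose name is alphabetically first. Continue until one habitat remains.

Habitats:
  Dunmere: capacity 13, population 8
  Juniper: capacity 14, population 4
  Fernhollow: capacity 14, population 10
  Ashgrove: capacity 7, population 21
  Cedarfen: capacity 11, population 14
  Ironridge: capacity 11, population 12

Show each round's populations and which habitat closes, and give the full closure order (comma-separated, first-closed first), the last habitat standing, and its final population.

Closure order: Ashgrove, Cedarfen, Ironridge, Fernhollow, Dunmere
Last habitat: Juniper with 69 animals

Round 1: Ashgrove=21 Cedarfen=14 Dunmere=8 Fernhollow=10 Ironridge=12 Juniper=4 → close Ashgrove (overflow 14)
  21÷5 = 4 each, +1 to first 1
Round 2: Cedarfen=19 Dunmere=12 Fernhollow=14 Ironridge=16 Juniper=8 → close Cedarfen (overflow 8)
  19÷4 = 4 each, +1 to first 3
Round 3: Dunmere=17 Fernhollow=19 Ironridge=21 Juniper=12 → close Ironridge (overflow 10)
  21÷3 = 7 each, +1 to first 0
Round 4: Dunmere=24 Fernhollow=26 Juniper=19 → close Fernhollow (overflow 12)
  26÷2 = 13 each, +1 to first 0
Round 5: Dunmere=37 Juniper=32 → close Dunmere (overflow 24)
  37÷1 = 37 each, +1 to first 0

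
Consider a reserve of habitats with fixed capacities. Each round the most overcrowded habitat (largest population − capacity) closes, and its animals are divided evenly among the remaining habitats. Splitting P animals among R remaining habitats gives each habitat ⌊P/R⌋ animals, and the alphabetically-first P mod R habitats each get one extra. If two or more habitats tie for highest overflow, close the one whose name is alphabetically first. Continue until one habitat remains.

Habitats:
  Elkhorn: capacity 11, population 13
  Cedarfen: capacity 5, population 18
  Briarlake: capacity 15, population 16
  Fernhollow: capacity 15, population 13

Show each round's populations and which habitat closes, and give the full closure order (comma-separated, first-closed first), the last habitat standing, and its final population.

Closure order: Cedarfen, Elkhorn, Briarlake
Last habitat: Fernhollow with 60 animals

Round 1: Briarlake=16 Cedarfen=18 Elkhorn=13 Fernhollow=13 → close Cedarfen (overflow 13)
  18÷3 = 6 each, +1 to first 0
Round 2: Briarlake=22 Elkhorn=19 Fernhollow=19 → close Elkhorn (overflow 8)
  19÷2 = 9 each, +1 to first 1
Round 3: Briarlake=32 Fernhollow=28 → close Briarlake (overflow 17)
  32÷1 = 32 each, +1 to first 0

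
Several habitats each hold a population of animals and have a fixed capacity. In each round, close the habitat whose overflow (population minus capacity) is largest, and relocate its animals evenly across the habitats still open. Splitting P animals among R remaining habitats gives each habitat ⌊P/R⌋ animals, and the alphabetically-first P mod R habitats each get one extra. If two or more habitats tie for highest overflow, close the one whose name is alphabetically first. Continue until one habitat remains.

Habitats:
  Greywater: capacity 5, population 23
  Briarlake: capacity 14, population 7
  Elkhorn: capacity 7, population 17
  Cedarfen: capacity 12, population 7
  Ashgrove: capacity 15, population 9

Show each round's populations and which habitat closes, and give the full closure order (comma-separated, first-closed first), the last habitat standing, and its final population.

Closure order: Greywater, Elkhorn, Ashgrove, Cedarfen
Last habitat: Briarlake with 63 animals

Round 1: Ashgrove=9 Briarlake=7 Cedarfen=7 Elkhorn=17 Greywater=23 → close Greywater (overflow 18)
  23÷4 = 5 each, +1 to first 3
Round 2: Ashgrove=15 Briarlake=13 Cedarfen=13 Elkhorn=22 → close Elkhorn (overflow 15)
  22÷3 = 7 each, +1 to first 1
Round 3: Ashgrove=23 Briarlake=20 Cedarfen=20 → close Ashgrove (overflow 8)
  23÷2 = 11 each, +1 to first 1
Round 4: Briarlake=32 Cedarfen=31 → close Cedarfen (overflow 19)
  31÷1 = 31 each, +1 to first 0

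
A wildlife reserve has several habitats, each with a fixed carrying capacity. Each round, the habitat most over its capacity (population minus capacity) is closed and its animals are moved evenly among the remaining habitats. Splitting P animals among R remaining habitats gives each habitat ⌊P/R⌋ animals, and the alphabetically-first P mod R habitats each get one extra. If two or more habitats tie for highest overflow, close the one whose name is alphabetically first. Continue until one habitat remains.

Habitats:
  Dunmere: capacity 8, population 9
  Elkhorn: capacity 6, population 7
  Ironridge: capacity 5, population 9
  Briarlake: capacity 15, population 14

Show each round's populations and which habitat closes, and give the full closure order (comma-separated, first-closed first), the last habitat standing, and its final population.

Closure order: Ironridge, Dunmere, Elkhorn
Last habitat: Briarlake with 39 animals

Round 1: Briarlake=14 Dunmere=9 Elkhorn=7 Ironridge=9 → close Ironridge (overflow 4)
  9÷3 = 3 each, +1 to first 0
Round 2: Briarlake=17 Dunmere=12 Elkhorn=10 → close Dunmere (overflow 4)
  12÷2 = 6 each, +1 to first 0
Round 3: Briarlake=23 Elkhorn=16 → close Elkhorn (overflow 10)
  16÷1 = 16 each, +1 to first 0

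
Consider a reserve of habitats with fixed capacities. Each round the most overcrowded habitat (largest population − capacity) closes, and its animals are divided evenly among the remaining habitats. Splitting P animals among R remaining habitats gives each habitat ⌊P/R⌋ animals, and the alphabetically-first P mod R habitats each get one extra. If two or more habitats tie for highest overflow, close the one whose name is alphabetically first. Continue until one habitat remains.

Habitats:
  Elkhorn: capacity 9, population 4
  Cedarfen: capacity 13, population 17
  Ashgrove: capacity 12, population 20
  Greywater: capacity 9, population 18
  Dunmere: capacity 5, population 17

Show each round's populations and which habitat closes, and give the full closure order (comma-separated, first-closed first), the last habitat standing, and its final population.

Closure order: Dunmere, Ashgrove, Greywater, Cedarfen
Last habitat: Elkhorn with 76 animals

Round 1: Ashgrove=20 Cedarfen=17 Dunmere=17 Elkhorn=4 Greywater=18 → close Dunmere (overflow 12)
  17÷4 = 4 each, +1 to first 1
Round 2: Ashgrove=25 Cedarfen=21 Elkhorn=8 Greywater=22 → close Ashgrove (overflow 13)
  25÷3 = 8 each, +1 to first 1
Round 3: Cedarfen=30 Elkhorn=16 Greywater=30 → close Greywater (overflow 21)
  30÷2 = 15 each, +1 to first 0
Round 4: Cedarfen=45 Elkhorn=31 → close Cedarfen (overflow 32)
  45÷1 = 45 each, +1 to first 0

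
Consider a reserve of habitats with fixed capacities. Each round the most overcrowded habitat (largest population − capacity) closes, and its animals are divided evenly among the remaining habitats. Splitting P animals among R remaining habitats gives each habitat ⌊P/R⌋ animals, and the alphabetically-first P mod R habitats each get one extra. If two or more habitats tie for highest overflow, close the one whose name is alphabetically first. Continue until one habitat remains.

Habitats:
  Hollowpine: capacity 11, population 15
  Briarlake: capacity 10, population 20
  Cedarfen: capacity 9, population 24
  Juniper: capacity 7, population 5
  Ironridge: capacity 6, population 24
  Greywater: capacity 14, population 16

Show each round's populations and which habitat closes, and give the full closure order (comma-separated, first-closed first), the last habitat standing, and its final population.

Round 1: Briarlake=20 Cedarfen=24 Greywater=16 Hollowpine=15 Ironridge=24 Juniper=5 → close Ironridge (overflow 18)
  24÷5 = 4 each, +1 to first 4
Round 2: Briarlake=25 Cedarfen=29 Greywater=21 Hollowpine=20 Juniper=9 → close Cedarfen (overflow 20)
  29÷4 = 7 each, +1 to first 1
Round 3: Briarlake=33 Greywater=28 Hollowpine=27 Juniper=16 → close Briarlake (overflow 23)
  33÷3 = 11 each, +1 to first 0
Round 4: Greywater=39 Hollowpine=38 Juniper=27 → close Hollowpine (overflow 27)
  38÷2 = 19 each, +1 to first 0
Round 5: Greywater=58 Juniper=46 → close Greywater (overflow 44)
  58÷1 = 58 each, +1 to first 0

Closure order: Ironridge, Cedarfen, Briarlake, Hollowpine, Greywater
Last habitat: Juniper with 104 animals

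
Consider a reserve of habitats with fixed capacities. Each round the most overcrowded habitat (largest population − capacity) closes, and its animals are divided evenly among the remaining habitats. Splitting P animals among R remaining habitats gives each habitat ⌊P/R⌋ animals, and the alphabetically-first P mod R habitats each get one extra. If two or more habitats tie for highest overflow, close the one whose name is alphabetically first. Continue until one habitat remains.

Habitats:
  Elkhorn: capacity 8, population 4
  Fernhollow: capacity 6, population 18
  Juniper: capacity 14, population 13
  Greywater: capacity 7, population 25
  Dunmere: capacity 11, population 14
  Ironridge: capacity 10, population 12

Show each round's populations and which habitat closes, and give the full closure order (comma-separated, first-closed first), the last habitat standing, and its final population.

Round 1: Dunmere=14 Elkhorn=4 Fernhollow=18 Greywater=25 Ironridge=12 Juniper=13 → close Greywater (overflow 18)
  25÷5 = 5 each, +1 to first 0
Round 2: Dunmere=19 Elkhorn=9 Fernhollow=23 Ironridge=17 Juniper=18 → close Fernhollow (overflow 17)
  23÷4 = 5 each, +1 to first 3
Round 3: Dunmere=25 Elkhorn=15 Ironridge=23 Juniper=23 → close Dunmere (overflow 14)
  25÷3 = 8 each, +1 to first 1
Round 4: Elkhorn=24 Ironridge=31 Juniper=31 → close Ironridge (overflow 21)
  31÷2 = 15 each, +1 to first 1
Round 5: Elkhorn=40 Juniper=46 → close Elkhorn (overflow 32)
  40÷1 = 40 each, +1 to first 0

Closure order: Greywater, Fernhollow, Dunmere, Ironridge, Elkhorn
Last habitat: Juniper with 86 animals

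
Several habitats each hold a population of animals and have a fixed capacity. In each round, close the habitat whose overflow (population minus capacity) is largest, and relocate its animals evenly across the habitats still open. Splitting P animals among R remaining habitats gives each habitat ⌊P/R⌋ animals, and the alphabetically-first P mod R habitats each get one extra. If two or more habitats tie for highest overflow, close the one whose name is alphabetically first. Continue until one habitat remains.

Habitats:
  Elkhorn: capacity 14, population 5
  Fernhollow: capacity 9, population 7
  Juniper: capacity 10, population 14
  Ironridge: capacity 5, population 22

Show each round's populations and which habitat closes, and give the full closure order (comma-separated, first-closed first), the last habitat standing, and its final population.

Round 1: Elkhorn=5 Fernhollow=7 Ironridge=22 Juniper=14 → close Ironridge (overflow 17)
  22÷3 = 7 each, +1 to first 1
Round 2: Elkhorn=13 Fernhollow=14 Juniper=21 → close Juniper (overflow 11)
  21÷2 = 10 each, +1 to first 1
Round 3: Elkhorn=24 Fernhollow=24 → close Fernhollow (overflow 15)
  24÷1 = 24 each, +1 to first 0

Closure order: Ironridge, Juniper, Fernhollow
Last habitat: Elkhorn with 48 animals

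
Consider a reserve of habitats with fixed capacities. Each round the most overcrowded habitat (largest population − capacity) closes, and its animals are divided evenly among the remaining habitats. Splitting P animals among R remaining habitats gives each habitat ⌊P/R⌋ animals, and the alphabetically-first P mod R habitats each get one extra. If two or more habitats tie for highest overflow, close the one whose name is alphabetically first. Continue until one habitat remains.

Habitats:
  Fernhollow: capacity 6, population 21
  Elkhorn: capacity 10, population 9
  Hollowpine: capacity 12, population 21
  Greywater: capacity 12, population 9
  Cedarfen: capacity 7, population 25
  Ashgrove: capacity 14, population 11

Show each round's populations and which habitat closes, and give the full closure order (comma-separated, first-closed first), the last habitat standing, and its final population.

Round 1: Ashgrove=11 Cedarfen=25 Elkhorn=9 Fernhollow=21 Greywater=9 Hollowpine=21 → close Cedarfen (overflow 18)
  25÷5 = 5 each, +1 to first 0
Round 2: Ashgrove=16 Elkhorn=14 Fernhollow=26 Greywater=14 Hollowpine=26 → close Fernhollow (overflow 20)
  26÷4 = 6 each, +1 to first 2
Round 3: Ashgrove=23 Elkhorn=21 Greywater=20 Hollowpine=32 → close Hollowpine (overflow 20)
  32÷3 = 10 each, +1 to first 2
Round 4: Ashgrove=34 Elkhorn=32 Greywater=30 → close Elkhorn (overflow 22)
  32÷2 = 16 each, +1 to first 0
Round 5: Ashgrove=50 Greywater=46 → close Ashgrove (overflow 36)
  50÷1 = 50 each, +1 to first 0

Closure order: Cedarfen, Fernhollow, Hollowpine, Elkhorn, Ashgrove
Last habitat: Greywater with 96 animals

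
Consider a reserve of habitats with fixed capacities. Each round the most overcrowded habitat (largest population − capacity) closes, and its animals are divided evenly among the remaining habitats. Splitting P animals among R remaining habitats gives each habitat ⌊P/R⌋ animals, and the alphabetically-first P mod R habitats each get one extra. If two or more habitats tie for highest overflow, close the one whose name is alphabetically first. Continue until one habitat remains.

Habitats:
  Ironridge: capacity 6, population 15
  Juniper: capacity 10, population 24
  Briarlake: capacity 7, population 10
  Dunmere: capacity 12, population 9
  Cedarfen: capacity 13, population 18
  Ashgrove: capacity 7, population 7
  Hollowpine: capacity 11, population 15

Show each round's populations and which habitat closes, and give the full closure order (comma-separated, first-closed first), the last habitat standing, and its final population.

Round 1: Ashgrove=7 Briarlake=10 Cedarfen=18 Dunmere=9 Hollowpine=15 Ironridge=15 Juniper=24 → close Juniper (overflow 14)
  24÷6 = 4 each, +1 to first 0
Round 2: Ashgrove=11 Briarlake=14 Cedarfen=22 Dunmere=13 Hollowpine=19 Ironridge=19 → close Ironridge (overflow 13)
  19÷5 = 3 each, +1 to first 4
Round 3: Ashgrove=15 Briarlake=18 Cedarfen=26 Dunmere=17 Hollowpine=22 → close Cedarfen (overflow 13)
  26÷4 = 6 each, +1 to first 2
Round 4: Ashgrove=22 Briarlake=25 Dunmere=23 Hollowpine=28 → close Briarlake (overflow 18)
  25÷3 = 8 each, +1 to first 1
Round 5: Ashgrove=31 Dunmere=31 Hollowpine=36 → close Hollowpine (overflow 25)
  36÷2 = 18 each, +1 to first 0
Round 6: Ashgrove=49 Dunmere=49 → close Ashgrove (overflow 42)
  49÷1 = 49 each, +1 to first 0

Closure order: Juniper, Ironridge, Cedarfen, Briarlake, Hollowpine, Ashgrove
Last habitat: Dunmere with 98 animals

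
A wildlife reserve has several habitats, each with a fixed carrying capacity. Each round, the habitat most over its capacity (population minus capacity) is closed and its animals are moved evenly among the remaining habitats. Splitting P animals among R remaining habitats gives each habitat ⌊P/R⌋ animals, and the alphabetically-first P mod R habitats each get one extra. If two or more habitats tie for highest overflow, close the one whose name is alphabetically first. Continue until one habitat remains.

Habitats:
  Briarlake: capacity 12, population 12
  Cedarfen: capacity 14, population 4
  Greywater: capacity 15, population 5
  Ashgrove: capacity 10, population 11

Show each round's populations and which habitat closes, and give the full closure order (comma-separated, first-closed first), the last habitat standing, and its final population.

Round 1: Ashgrove=11 Briarlake=12 Cedarfen=4 Greywater=5 → close Ashgrove (overflow 1)
  11÷3 = 3 each, +1 to first 2
Round 2: Briarlake=16 Cedarfen=8 Greywater=8 → close Briarlake (overflow 4)
  16÷2 = 8 each, +1 to first 0
Round 3: Cedarfen=16 Greywater=16 → close Cedarfen (overflow 2)
  16÷1 = 16 each, +1 to first 0

Closure order: Ashgrove, Briarlake, Cedarfen
Last habitat: Greywater with 32 animals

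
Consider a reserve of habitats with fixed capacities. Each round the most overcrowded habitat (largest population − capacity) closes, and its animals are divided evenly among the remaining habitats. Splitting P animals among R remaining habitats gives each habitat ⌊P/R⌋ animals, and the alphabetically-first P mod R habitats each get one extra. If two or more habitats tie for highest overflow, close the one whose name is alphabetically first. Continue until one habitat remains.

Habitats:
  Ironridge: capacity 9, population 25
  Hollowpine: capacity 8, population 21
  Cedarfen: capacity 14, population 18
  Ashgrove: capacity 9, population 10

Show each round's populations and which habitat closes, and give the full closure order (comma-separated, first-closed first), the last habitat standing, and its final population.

Closure order: Ironridge, Hollowpine, Cedarfen
Last habitat: Ashgrove with 74 animals

Round 1: Ashgrove=10 Cedarfen=18 Hollowpine=21 Ironridge=25 → close Ironridge (overflow 16)
  25÷3 = 8 each, +1 to first 1
Round 2: Ashgrove=19 Cedarfen=26 Hollowpine=29 → close Hollowpine (overflow 21)
  29÷2 = 14 each, +1 to first 1
Round 3: Ashgrove=34 Cedarfen=40 → close Cedarfen (overflow 26)
  40÷1 = 40 each, +1 to first 0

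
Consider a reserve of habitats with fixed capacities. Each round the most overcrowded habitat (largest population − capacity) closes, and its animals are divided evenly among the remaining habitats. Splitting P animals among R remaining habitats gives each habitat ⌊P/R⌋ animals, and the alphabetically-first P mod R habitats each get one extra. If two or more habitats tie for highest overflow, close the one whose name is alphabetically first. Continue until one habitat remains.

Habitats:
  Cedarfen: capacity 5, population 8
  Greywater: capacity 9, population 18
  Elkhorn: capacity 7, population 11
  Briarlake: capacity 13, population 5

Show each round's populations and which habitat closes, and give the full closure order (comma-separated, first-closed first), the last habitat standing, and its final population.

Closure order: Greywater, Elkhorn, Cedarfen
Last habitat: Briarlake with 42 animals

Round 1: Briarlake=5 Cedarfen=8 Elkhorn=11 Greywater=18 → close Greywater (overflow 9)
  18÷3 = 6 each, +1 to first 0
Round 2: Briarlake=11 Cedarfen=14 Elkhorn=17 → close Elkhorn (overflow 10)
  17÷2 = 8 each, +1 to first 1
Round 3: Briarlake=20 Cedarfen=22 → close Cedarfen (overflow 17)
  22÷1 = 22 each, +1 to first 0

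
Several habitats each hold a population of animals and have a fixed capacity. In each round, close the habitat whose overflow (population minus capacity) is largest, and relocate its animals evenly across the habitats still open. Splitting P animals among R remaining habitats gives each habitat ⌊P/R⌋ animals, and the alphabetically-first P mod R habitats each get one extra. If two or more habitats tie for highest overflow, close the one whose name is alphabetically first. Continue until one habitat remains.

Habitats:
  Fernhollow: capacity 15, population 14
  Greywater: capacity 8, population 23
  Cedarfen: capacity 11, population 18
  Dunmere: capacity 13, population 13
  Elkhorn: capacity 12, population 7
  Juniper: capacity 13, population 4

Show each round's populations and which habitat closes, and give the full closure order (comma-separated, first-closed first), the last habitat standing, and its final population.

Closure order: Greywater, Cedarfen, Dunmere, Fernhollow, Elkhorn
Last habitat: Juniper with 79 animals

Round 1: Cedarfen=18 Dunmere=13 Elkhorn=7 Fernhollow=14 Greywater=23 Juniper=4 → close Greywater (overflow 15)
  23÷5 = 4 each, +1 to first 3
Round 2: Cedarfen=23 Dunmere=18 Elkhorn=12 Fernhollow=18 Juniper=8 → close Cedarfen (overflow 12)
  23÷4 = 5 each, +1 to first 3
Round 3: Dunmere=24 Elkhorn=18 Fernhollow=24 Juniper=13 → close Dunmere (overflow 11)
  24÷3 = 8 each, +1 to first 0
Round 4: Elkhorn=26 Fernhollow=32 Juniper=21 → close Fernhollow (overflow 17)
  32÷2 = 16 each, +1 to first 0
Round 5: Elkhorn=42 Juniper=37 → close Elkhorn (overflow 30)
  42÷1 = 42 each, +1 to first 0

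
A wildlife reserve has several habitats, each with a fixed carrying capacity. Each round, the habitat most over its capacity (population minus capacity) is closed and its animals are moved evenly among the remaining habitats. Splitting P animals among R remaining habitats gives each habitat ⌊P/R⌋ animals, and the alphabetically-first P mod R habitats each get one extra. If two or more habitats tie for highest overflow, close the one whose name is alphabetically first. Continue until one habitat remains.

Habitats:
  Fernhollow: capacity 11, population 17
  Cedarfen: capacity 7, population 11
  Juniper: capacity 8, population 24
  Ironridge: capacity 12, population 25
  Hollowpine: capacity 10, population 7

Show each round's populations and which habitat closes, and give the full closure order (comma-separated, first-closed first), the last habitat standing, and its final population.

Closure order: Juniper, Ironridge, Fernhollow, Cedarfen
Last habitat: Hollowpine with 84 animals

Round 1: Cedarfen=11 Fernhollow=17 Hollowpine=7 Ironridge=25 Juniper=24 → close Juniper (overflow 16)
  24÷4 = 6 each, +1 to first 0
Round 2: Cedarfen=17 Fernhollow=23 Hollowpine=13 Ironridge=31 → close Ironridge (overflow 19)
  31÷3 = 10 each, +1 to first 1
Round 3: Cedarfen=28 Fernhollow=33 Hollowpine=23 → close Fernhollow (overflow 22)
  33÷2 = 16 each, +1 to first 1
Round 4: Cedarfen=45 Hollowpine=39 → close Cedarfen (overflow 38)
  45÷1 = 45 each, +1 to first 0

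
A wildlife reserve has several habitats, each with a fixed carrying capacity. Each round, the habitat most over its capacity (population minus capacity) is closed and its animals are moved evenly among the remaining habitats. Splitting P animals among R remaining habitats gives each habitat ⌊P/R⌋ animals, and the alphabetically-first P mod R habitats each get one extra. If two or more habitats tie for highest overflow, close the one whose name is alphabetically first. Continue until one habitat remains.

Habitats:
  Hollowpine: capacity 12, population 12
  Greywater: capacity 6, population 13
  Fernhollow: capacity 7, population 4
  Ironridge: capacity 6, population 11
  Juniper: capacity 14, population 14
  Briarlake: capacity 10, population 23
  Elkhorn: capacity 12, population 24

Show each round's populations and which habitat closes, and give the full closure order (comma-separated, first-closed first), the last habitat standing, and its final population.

Round 1: Briarlake=23 Elkhorn=24 Fernhollow=4 Greywater=13 Hollowpine=12 Ironridge=11 Juniper=14 → close Briarlake (overflow 13)
  23÷6 = 3 each, +1 to first 5
Round 2: Elkhorn=28 Fernhollow=8 Greywater=17 Hollowpine=16 Ironridge=15 Juniper=17 → close Elkhorn (overflow 16)
  28÷5 = 5 each, +1 to first 3
Round 3: Fernhollow=14 Greywater=23 Hollowpine=22 Ironridge=20 Juniper=22 → close Greywater (overflow 17)
  23÷4 = 5 each, +1 to first 3
Round 4: Fernhollow=20 Hollowpine=28 Ironridge=26 Juniper=27 → close Ironridge (overflow 20)
  26÷3 = 8 each, +1 to first 2
Round 5: Fernhollow=29 Hollowpine=37 Juniper=35 → close Hollowpine (overflow 25)
  37÷2 = 18 each, +1 to first 1
Round 6: Fernhollow=48 Juniper=53 → close Fernhollow (overflow 41)
  48÷1 = 48 each, +1 to first 0

Closure order: Briarlake, Elkhorn, Greywater, Ironridge, Hollowpine, Fernhollow
Last habitat: Juniper with 101 animals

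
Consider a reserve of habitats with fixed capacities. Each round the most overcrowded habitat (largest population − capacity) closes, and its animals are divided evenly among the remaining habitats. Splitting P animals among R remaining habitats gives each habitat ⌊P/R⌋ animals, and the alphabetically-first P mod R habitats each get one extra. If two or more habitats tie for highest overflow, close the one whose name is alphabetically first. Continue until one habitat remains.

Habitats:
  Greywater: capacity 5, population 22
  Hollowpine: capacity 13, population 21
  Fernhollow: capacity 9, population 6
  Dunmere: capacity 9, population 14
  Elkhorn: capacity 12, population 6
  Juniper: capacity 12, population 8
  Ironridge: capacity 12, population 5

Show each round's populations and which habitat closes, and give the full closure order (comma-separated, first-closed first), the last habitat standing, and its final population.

Round 1: Dunmere=14 Elkhorn=6 Fernhollow=6 Greywater=22 Hollowpine=21 Ironridge=5 Juniper=8 → close Greywater (overflow 17)
  22÷6 = 3 each, +1 to first 4
Round 2: Dunmere=18 Elkhorn=10 Fernhollow=10 Hollowpine=25 Ironridge=8 Juniper=11 → close Hollowpine (overflow 12)
  25÷5 = 5 each, +1 to first 0
Round 3: Dunmere=23 Elkhorn=15 Fernhollow=15 Ironridge=13 Juniper=16 → close Dunmere (overflow 14)
  23÷4 = 5 each, +1 to first 3
Round 4: Elkhorn=21 Fernhollow=21 Ironridge=19 Juniper=21 → close Fernhollow (overflow 12)
  21÷3 = 7 each, +1 to first 0
Round 5: Elkhorn=28 Ironridge=26 Juniper=28 → close Elkhorn (overflow 16)
  28÷2 = 14 each, +1 to first 0
Round 6: Ironridge=40 Juniper=42 → close Juniper (overflow 30)
  42÷1 = 42 each, +1 to first 0

Closure order: Greywater, Hollowpine, Dunmere, Fernhollow, Elkhorn, Juniper
Last habitat: Ironridge with 82 animals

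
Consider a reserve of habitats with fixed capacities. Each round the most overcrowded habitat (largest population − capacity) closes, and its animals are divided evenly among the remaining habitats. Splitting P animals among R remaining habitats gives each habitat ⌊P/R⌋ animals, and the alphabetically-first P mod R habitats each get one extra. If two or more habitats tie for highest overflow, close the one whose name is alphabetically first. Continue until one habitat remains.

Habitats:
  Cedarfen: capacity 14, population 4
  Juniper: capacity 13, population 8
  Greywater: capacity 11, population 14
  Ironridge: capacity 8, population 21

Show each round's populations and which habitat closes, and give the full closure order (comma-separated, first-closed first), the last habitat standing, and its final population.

Round 1: Cedarfen=4 Greywater=14 Ironridge=21 Juniper=8 → close Ironridge (overflow 13)
  21÷3 = 7 each, +1 to first 0
Round 2: Cedarfen=11 Greywater=21 Juniper=15 → close Greywater (overflow 10)
  21÷2 = 10 each, +1 to first 1
Round 3: Cedarfen=22 Juniper=25 → close Juniper (overflow 12)
  25÷1 = 25 each, +1 to first 0

Closure order: Ironridge, Greywater, Juniper
Last habitat: Cedarfen with 47 animals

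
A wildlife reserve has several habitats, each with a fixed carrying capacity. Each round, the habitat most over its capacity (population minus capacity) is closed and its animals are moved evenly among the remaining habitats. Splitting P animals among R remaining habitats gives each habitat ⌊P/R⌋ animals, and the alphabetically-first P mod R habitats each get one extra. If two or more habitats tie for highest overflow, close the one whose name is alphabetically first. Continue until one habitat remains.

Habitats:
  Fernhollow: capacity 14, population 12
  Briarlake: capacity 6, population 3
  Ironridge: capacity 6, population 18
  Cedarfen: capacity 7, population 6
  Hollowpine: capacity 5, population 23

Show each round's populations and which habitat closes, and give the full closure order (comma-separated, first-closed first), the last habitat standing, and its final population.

Closure order: Hollowpine, Ironridge, Cedarfen, Briarlake
Last habitat: Fernhollow with 62 animals

Round 1: Briarlake=3 Cedarfen=6 Fernhollow=12 Hollowpine=23 Ironridge=18 → close Hollowpine (overflow 18)
  23÷4 = 5 each, +1 to first 3
Round 2: Briarlake=9 Cedarfen=12 Fernhollow=18 Ironridge=23 → close Ironridge (overflow 17)
  23÷3 = 7 each, +1 to first 2
Round 3: Briarlake=17 Cedarfen=20 Fernhollow=25 → close Cedarfen (overflow 13)
  20÷2 = 10 each, +1 to first 0
Round 4: Briarlake=27 Fernhollow=35 → close Briarlake (overflow 21)
  27÷1 = 27 each, +1 to first 0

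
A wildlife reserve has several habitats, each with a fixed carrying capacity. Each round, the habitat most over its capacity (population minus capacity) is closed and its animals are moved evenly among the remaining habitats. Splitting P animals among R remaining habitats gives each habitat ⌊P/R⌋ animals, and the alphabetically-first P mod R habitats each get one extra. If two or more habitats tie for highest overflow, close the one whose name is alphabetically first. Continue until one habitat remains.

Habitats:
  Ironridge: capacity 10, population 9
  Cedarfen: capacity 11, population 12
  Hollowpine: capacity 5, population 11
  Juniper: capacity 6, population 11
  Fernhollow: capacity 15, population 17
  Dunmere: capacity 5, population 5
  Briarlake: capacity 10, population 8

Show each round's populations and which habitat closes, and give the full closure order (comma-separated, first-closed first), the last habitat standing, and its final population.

Closure order: Hollowpine, Juniper, Cedarfen, Fernhollow, Briarlake, Dunmere
Last habitat: Ironridge with 73 animals

Round 1: Briarlake=8 Cedarfen=12 Dunmere=5 Fernhollow=17 Hollowpine=11 Ironridge=9 Juniper=11 → close Hollowpine (overflow 6)
  11÷6 = 1 each, +1 to first 5
Round 2: Briarlake=10 Cedarfen=14 Dunmere=7 Fernhollow=19 Ironridge=11 Juniper=12 → close Juniper (overflow 6)
  12÷5 = 2 each, +1 to first 2
Round 3: Briarlake=13 Cedarfen=17 Dunmere=9 Fernhollow=21 Ironridge=13 → close Cedarfen (overflow 6)
  17÷4 = 4 each, +1 to first 1
Round 4: Briarlake=18 Dunmere=13 Fernhollow=25 Ironridge=17 → close Fernhollow (overflow 10)
  25÷3 = 8 each, +1 to first 1
Round 5: Briarlake=27 Dunmere=21 Ironridge=25 → close Briarlake (overflow 17)
  27÷2 = 13 each, +1 to first 1
Round 6: Dunmere=35 Ironridge=38 → close Dunmere (overflow 30)
  35÷1 = 35 each, +1 to first 0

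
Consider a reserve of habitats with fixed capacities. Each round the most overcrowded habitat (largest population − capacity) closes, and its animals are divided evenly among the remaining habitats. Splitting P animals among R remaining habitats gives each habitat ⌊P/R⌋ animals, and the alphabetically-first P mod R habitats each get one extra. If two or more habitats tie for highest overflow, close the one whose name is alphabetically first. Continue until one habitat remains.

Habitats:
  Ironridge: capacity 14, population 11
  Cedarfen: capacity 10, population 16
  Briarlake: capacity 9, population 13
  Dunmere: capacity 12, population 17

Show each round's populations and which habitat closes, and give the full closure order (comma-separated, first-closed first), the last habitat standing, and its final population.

Round 1: Briarlake=13 Cedarfen=16 Dunmere=17 Ironridge=11 → close Cedarfen (overflow 6)
  16÷3 = 5 each, +1 to first 1
Round 2: Briarlake=19 Dunmere=22 Ironridge=16 → close Briarlake (overflow 10)
  19÷2 = 9 each, +1 to first 1
Round 3: Dunmere=32 Ironridge=25 → close Dunmere (overflow 20)
  32÷1 = 32 each, +1 to first 0

Closure order: Cedarfen, Briarlake, Dunmere
Last habitat: Ironridge with 57 animals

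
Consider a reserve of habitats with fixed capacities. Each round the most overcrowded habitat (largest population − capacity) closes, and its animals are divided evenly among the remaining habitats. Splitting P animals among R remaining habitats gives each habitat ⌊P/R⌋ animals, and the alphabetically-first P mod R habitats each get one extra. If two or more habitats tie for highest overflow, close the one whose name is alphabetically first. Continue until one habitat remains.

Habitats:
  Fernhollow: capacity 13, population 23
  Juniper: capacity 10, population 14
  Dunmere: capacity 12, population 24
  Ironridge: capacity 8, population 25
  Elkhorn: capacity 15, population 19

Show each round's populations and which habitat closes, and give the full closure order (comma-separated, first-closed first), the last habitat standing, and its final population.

Closure order: Ironridge, Dunmere, Fernhollow, Elkhorn
Last habitat: Juniper with 105 animals

Round 1: Dunmere=24 Elkhorn=19 Fernhollow=23 Ironridge=25 Juniper=14 → close Ironridge (overflow 17)
  25÷4 = 6 each, +1 to first 1
Round 2: Dunmere=31 Elkhorn=25 Fernhollow=29 Juniper=20 → close Dunmere (overflow 19)
  31÷3 = 10 each, +1 to first 1
Round 3: Elkhorn=36 Fernhollow=39 Juniper=30 → close Fernhollow (overflow 26)
  39÷2 = 19 each, +1 to first 1
Round 4: Elkhorn=56 Juniper=49 → close Elkhorn (overflow 41)
  56÷1 = 56 each, +1 to first 0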